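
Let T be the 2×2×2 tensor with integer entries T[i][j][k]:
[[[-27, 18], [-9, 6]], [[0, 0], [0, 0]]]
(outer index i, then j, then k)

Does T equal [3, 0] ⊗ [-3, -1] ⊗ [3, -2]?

Reconstruct entrywise from the claimed factors. For example, T[0,1,1] = 6 and Σₗ aₗ[0]bₗ[1]cₗ[1] = (3)·(-1)·(-2) = 6; checking all 8 entries, every one matches. The claim holds.

Yes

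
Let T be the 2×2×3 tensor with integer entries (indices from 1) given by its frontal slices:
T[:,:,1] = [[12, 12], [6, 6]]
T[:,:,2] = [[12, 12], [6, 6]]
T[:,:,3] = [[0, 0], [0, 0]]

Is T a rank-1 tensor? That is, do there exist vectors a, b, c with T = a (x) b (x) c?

Yes

If T = a (x) b (x) c then every fibre of T is a multiple of the corresponding factor, so read the factors off the fibres through the nonzero entry T[1,1,1] = 12.
The mode-1 fibre T[:,1,1] = [12, 6] gives a = [2, 1] (primitive direction); the mode-2 fibre T[1,:,1] = [12, 12] gives b = [1, 1]; then c[k] = T[1,1,k] / (a[1]·b[1]) = [12, 12, 0] / 2 = [6, 6, 0].
Expanding [2, 1] (x) [1, 1] (x) [6, 6, 0] reproduces all 12 entries of T, so T = [2, 1] (x) [1, 1] (x) [6, 6, 0] and rank(T) ≤ 1.
Equivalently every frontal slice T[:,:,k] is c[k] times the rank-1 matrix [2, 1] (x) [1, 1]. So T has rank 1 (it is nonzero).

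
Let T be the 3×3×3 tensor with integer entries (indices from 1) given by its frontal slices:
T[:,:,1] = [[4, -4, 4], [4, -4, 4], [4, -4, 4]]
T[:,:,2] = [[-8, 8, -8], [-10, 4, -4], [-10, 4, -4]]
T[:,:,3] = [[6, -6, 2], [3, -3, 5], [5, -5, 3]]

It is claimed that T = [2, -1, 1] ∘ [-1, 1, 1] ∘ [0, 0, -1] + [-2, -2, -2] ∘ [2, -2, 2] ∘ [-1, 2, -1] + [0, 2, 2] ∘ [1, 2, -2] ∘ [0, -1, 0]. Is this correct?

Yes

Reconstruct entrywise from the claimed factors. For example, T[2,1,1] = 4 and Σₗ aₗ[2]bₗ[1]cₗ[1] = (-1)·(-1)·(0) + (-2)·(2)·(-1) + (2)·(1)·(0) = 4; checking all 27 entries, every one matches. The claim holds.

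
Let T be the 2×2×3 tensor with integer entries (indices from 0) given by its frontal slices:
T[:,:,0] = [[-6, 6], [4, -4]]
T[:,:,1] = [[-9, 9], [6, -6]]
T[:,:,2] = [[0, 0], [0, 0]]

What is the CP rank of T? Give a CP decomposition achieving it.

rank(T) = 1

Lower bound: T ≠ 0 (e.g. T[0,0,0] = -6), so rank(T) ≥ 1.
Upper bound: if T = a ⊗ b ⊗ c then every fibre of T is a multiple of the corresponding factor, so read the factors off the fibres through the nonzero entry T[0,0,0] = -6.
The mode-1 fibre T[:,0,0] = [-6, 4] gives a = [3, -2] (primitive direction); the mode-2 fibre T[0,:,0] = [-6, 6] gives b = [1, -1]; then c[k] = T[0,0,k] / (a[0]·b[0]) = [-6, -9, 0] / 3 = [-2, -3, 0].
Expanding [3, -2] ⊗ [1, -1] ⊗ [-2, -3, 0] reproduces all 12 entries of T, so T = [3, -2] ⊗ [1, -1] ⊗ [-2, -3, 0] and rank(T) ≤ 1.
These bounds meet, so rank(T) = 1.
Check entry T[1,0,1] = 6: (-2)·(1)·(-3) = 6.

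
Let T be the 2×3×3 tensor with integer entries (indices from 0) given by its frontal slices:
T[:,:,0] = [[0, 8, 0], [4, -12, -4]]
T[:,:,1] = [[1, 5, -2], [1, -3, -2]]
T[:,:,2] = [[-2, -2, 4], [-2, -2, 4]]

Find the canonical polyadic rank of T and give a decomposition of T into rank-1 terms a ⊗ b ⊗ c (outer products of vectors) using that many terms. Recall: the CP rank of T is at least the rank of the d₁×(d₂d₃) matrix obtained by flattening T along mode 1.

Lower bound: the mode-3 unfolding of T (rows indexed by k, columns by (i,j) = (0,0), (0,1), (0,2), (1,0), (1,1), (1,2)) is [[0, 8, 0, 4, -12, -4], [1, 5, -2, 1, -3, -2], [-2, -2, 4, -2, -2, 4]].
There the 3×3 minor on rows k ∈ {0, 1, 2}, columns (i,j) ∈ {(0,0), (0,1), (1,0)} is det [[0, 8, 4], [1, 5, 1], [-2, -2, -2]] = 32 ≠ 0, so this unfolding has rank ≥ 3; CP rank is at least every unfolding rank, so rank(T) ≥ 3. (This is only a lower bound: in general the CP rank may exceed every unfolding rank, so we still need to exhibit 3 rank-1 terms summing to T.)
Upper bound: T is a sum of 3 rank-1 terms, T = [0, 1] ⊗ [1, -1, -1] ⊗ [4, 0, 0] + [1, -1] ⊗ [0, 1, 0] ⊗ [8, 4, 0] + [1, 1] ⊗ [1, 1, -2] ⊗ [0, 1, -2] (one valid choice — decompositions are not unique — normalised so each a, b is primitive with positive first nonzero entry; check it by expanding all entries), so rank(T) ≤ 3.
These bounds meet, so rank(T) = 3.
Check entry T[1,1,0] = -12: (1)·(-1)·(4) + (-1)·(1)·(8) + (1)·(1)·(0) = -12.

rank(T) = 3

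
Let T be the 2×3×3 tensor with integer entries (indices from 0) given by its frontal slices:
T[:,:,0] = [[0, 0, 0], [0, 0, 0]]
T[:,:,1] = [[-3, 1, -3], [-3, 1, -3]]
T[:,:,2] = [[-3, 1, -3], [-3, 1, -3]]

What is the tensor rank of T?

1

Lower bound: T ≠ 0 (e.g. T[0,0,1] = -3), so rank(T) ≥ 1.
Upper bound: if T = a ⊗ b ⊗ c then every fibre of T is a multiple of the corresponding factor, so read the factors off the fibres through the nonzero entry T[0,0,1] = -3.
The mode-1 fibre T[:,0,1] = [-3, -3] gives a = [1, 1] (primitive direction); the mode-2 fibre T[0,:,1] = [-3, 1, -3] gives b = [3, -1, 3]; then c[k] = T[0,0,k] / (a[0]·b[0]) = [0, -3, -3] / 3 = [0, -1, -1].
Expanding [1, 1] ⊗ [3, -1, 3] ⊗ [0, -1, -1] reproduces all 18 entries of T, so T = [1, 1] ⊗ [3, -1, 3] ⊗ [0, -1, -1] and rank(T) ≤ 1.
These bounds meet, so rank(T) = 1.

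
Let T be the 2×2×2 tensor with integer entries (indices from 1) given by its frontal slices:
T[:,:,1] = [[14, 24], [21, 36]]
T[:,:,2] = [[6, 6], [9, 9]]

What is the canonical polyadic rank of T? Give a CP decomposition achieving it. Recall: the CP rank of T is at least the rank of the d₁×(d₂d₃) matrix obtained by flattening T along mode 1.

rank(T) = 2

Lower bound: the mode-3 unfolding of T (rows indexed by k, columns by (i,j) = (1,1), (1,2), (2,1), (2,2)) is [[14, 24, 21, 36], [6, 6, 9, 9]].
There the 2×2 minor on rows k ∈ {1, 2}, columns (i,j) ∈ {(1,1), (1,2)} is det [[14, 24], [6, 6]] = -60 ≠ 0, so this unfolding has rank ≥ 2; CP rank is at least every unfolding rank, so rank(T) ≥ 2. (Flattening ranks never certify an upper bound on CP rank; for that we must actually write T with 2 rank-1 terms.)
Upper bound — finding two terms. Every mode-1 slice of T is a multiple of one matrix: T[i,:,:] = a[i]·M with a = (2, 3) and M = [[7, 3], [12, 3]] (rows indexed by j, columns by k). So it suffices to write M as a sum of two rank-1 matrices.
Splitting M by its rows (j = 1, 2), M = (1, 0)(7, 3)ᵀ + (0, 1)(12, 3)ᵀ.
Hence T = (2, 3) ⊗ (1, 0) ⊗ (7, 3) + (2, 3) ⊗ (0, 1) ⊗ (12, 3), so rank(T) ≤ 2.
These bounds meet, so rank(T) = 2.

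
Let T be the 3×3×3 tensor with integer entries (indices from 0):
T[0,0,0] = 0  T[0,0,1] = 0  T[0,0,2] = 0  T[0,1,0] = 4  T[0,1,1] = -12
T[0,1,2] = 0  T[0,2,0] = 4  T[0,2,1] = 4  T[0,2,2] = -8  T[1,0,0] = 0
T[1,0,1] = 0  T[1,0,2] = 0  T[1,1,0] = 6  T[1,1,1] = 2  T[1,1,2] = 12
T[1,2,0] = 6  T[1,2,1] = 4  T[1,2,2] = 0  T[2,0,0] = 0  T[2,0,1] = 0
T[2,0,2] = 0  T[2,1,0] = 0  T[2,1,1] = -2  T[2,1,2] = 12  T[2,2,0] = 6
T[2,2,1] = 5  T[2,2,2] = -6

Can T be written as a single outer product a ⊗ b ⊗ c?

The mode-3 unfolding of T (rows indexed by k, columns by (i,j) = (0,0), (0,1), (0,2), (1,0), (1,1), (1,2), (2,0), (2,1), (2,2)) is [[0, 4, 4, 0, 6, 6, 0, 0, 6], [0, -12, 4, 0, 2, 4, 0, -2, 5], [0, 0, -8, 0, 12, 0, 0, 12, -6]].
There the 3×3 minor on rows k ∈ {0, 1, 2}, columns (i,j) ∈ {(0,1), (0,2), (1,1)} is det [[4, 4, 6], [-12, 4, 2], [0, -8, 12]] = 1408 ≠ 0, so this unfolding has rank ≥ 3; CP rank is at least every unfolding rank, so rank(T) ≥ 3.
In particular rank(T) ≥ 3 > 1, so T is not rank-1.

No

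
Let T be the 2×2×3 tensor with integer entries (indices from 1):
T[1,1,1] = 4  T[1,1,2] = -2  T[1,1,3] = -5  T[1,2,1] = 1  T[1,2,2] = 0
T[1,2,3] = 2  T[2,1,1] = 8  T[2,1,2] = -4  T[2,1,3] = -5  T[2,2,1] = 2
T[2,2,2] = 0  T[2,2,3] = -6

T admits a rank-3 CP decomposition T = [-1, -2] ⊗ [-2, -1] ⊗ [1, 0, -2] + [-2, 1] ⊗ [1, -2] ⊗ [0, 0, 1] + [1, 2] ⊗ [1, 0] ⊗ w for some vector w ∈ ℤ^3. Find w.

Subtract the known terms from T to get the rank-1 residual R = [1, 2] ⊗ [1, 0] ⊗ w, so R[i,j,k] = a[i]·b[j]·w[k]. Pick indices with nonzero a[1]·b[1] = (1)·(1) = 1. Only the fibre through (1,1,·) is needed: R[1,1,:] = T[1,1,:] − Σₗ aₗ[1]bₗ[1]cₗ = [4, -2, -5] − (-1)·(-2)·[1, 0, -2] − (-2)·(1)·[0, 0, 1] = [2, -2, 1]. Then w[k] = R[1,1,k] / 1 for each k, giving w = [2, -2, 1] / 1 = [2, -2, 1].

w = [2, -2, 1]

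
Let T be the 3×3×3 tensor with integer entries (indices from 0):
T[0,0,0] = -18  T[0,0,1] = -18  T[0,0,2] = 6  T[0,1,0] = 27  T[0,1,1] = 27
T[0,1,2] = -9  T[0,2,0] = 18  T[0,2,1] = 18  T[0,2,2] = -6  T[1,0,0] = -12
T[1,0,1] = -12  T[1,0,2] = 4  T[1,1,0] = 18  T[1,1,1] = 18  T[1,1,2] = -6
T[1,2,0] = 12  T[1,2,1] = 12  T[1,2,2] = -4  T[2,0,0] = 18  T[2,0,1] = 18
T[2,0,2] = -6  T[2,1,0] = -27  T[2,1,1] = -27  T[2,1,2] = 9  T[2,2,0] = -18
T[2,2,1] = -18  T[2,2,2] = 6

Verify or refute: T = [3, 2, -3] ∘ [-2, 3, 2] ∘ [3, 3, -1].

Reconstruct entrywise from the claimed factors. For example, T[1,2,1] = 12 and Σₗ aₗ[1]bₗ[2]cₗ[1] = (2)·(2)·(3) = 12; checking all 27 entries, every one matches. The claim holds.

Yes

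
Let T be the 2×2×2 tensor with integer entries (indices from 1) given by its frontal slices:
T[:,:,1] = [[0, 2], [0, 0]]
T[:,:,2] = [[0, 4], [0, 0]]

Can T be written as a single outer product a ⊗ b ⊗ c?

If T = a ⊗ b ⊗ c then every fibre of T is a multiple of the corresponding factor, so read the factors off the fibres through the nonzero entry T[1,2,1] = 2.
The mode-1 fibre T[:,2,1] = [2, 0] gives a = [1, 0] (primitive direction); the mode-2 fibre T[1,:,1] = [0, 2] gives b = [0, 1]; then c[k] = T[1,2,k] / (a[1]·b[2]) = [2, 4] / 1 = [2, 4].
Expanding [1, 0] ⊗ [0, 1] ⊗ [2, 4] reproduces all 8 entries of T, so T = [1, 0] ⊗ [0, 1] ⊗ [2, 4] and rank(T) ≤ 1.
Equivalently every frontal slice T[:,:,k] is c[k] times the rank-1 matrix [1, 0] ⊗ [0, 1]. So T has rank 1 (it is nonzero).

Yes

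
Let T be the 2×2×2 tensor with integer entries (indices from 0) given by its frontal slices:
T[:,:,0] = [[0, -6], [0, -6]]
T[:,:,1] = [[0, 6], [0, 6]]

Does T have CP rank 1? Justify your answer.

If T = a ⊗ b ⊗ c then every fibre of T is a multiple of the corresponding factor, so read the factors off the fibres through the nonzero entry T[0,1,0] = -6.
The mode-1 fibre T[:,1,0] = [-6, -6] gives a = [1, 1] (primitive direction); the mode-2 fibre T[0,:,0] = [0, -6] gives b = [0, 1]; then c[k] = T[0,1,k] / (a[0]·b[1]) = [-6, 6] / 1 = [-6, 6].
Expanding [1, 1] ⊗ [0, 1] ⊗ [-6, 6] reproduces all 8 entries of T, so T = [1, 1] ⊗ [0, 1] ⊗ [-6, 6] and rank(T) ≤ 1.
Equivalently every frontal slice T[:,:,k] is c[k] times the rank-1 matrix [1, 1] ⊗ [0, 1]. So T has rank 1 (it is nonzero).

Yes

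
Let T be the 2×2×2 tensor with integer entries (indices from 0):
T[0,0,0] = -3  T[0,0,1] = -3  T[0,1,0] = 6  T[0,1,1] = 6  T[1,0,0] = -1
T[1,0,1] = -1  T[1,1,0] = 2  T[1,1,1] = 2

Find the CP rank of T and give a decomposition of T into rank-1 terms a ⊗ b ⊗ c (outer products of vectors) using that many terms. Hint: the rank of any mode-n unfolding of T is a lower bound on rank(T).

Lower bound: T ≠ 0 (e.g. T[0,0,0] = -3), so rank(T) ≥ 1.
Upper bound: the mode-1 fibre T[:,0,0] = [-3, -1] gives a = (3, 1) (primitive direction); the mode-2 fibre T[0,:,0] = [-3, 6] gives b = (1, -2); then c[k] = T[0,0,k] / (a[0]·b[0]) = [-3, -3] / 3 = (-1, -1).
Expanding (3, 1) ⊗ (1, -2) ⊗ (-1, -1) reproduces all 8 entries of T, so T = (3, 1) ⊗ (1, -2) ⊗ (-1, -1) and rank(T) ≤ 1.
These bounds meet, so rank(T) = 1.

rank(T) = 1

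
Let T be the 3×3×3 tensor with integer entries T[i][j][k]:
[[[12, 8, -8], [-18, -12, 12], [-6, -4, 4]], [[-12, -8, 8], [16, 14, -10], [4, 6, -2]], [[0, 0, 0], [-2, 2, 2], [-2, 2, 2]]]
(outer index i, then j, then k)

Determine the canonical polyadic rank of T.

Lower bound: in the mode-3 unfolding of T (rows indexed by k, columns by (i,j)) the 2×2 minor on rows k ∈ {0, 1}, columns (i,j) ∈ {(0,0), (1,1)} is det [[12, 16], [8, 14]] = 40 ≠ 0, so that unfolding has rank ≥ 2 and hence rank(T) ≥ 2 (CP rank is at least every unfolding rank, though it can be larger).
Upper bound: with S_k = T[:,:,k], the two rank-1 terms a₁b₁ᵀ, a₂b₂ᵀ are the rank-1 members of the pencil x·S₀ + y·S₁.
The 2×2 minor of x·S₀ + y·S₁ on rows {0,1}, columns {0,1} is −24·x² + 8·xy + 16·y² = (-8)·(3·x + 2·y)(x − y), vanishing at (x:y) = (2:-3) and (1:1).
M₁ = 2·S₀ − 3·S₁ = [[0, 0, 0], [0, -10, -10], [0, -10, -10]] = (-10)·[0, 1, 1][0, 1, 1]ᵀ and M₂ = S₀ + S₁ = [[20, -30, -10], [-20, 30, 10], [0, 0, 0]] = 10·[1, -1, 0][2, -3, -1]ᵀ, so take a₁ = [0, 1, 1], b₁ = [0, 1, 1], a₂ = [1, -1, 0], b₂ = [2, -3, -1].
Each slice is an integer combination of E₁ = a₁b₁ᵀ and E₂ = a₂b₂ᵀ: S₀ = −2·E₁ + 6·E₂, S₁ = 2·E₁ + 4·E₂, S₂ = 2·E₁ − 4·E₂; reading off coefficients, c₁ = [-2, 2, 2] and c₂ = [6, 4, -4].
Hence T = [0, 1, 1] (x) [0, 1, 1] (x) [-2, 2, 2] + [1, -1, 0] (x) [2, -3, -1] (x) [6, 4, -4], so rank(T) ≤ 2.
These bounds meet, so rank(T) = 2.

2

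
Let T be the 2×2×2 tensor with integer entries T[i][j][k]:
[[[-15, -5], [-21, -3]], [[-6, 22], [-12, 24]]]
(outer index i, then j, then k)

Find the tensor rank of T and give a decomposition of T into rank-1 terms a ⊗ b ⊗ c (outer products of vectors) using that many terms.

rank(T) = 2

Lower bound: the mode-3 unfolding of T (rows indexed by k, columns by (i,j) = (0,0), (0,1), (1,0), (1,1)) is [[-15, -21, -6, -12], [-5, -3, 22, 24]].
There the 2×2 minor on rows k ∈ {0, 1}, columns (i,j) ∈ {(0,0), (0,1)} is det [[-15, -21], [-5, -3]] = -60 ≠ 0, so this unfolding has rank ≥ 2; CP rank is at least every unfolding rank, so rank(T) ≥ 2. (Flattening ranks never certify an upper bound on CP rank; for that we must actually write T with 2 rank-1 terms.)
Upper bound — finding two terms. Write S_k = T[:,:,k] for the frontal slices: S₀ = [[-15, -21], [-6, -12]], S₁ = [[-5, -3], [22, 24]].
If T = a₁ ⊗ b₁ ⊗ c₁ + a₂ ⊗ b₂ ⊗ c₂ then each S_k = c₁[k]·a₁b₁ᵀ + c₂[k]·a₂b₂ᵀ. S₀ and S₁ are linearly independent, so a₁b₁ᵀ and a₂b₂ᵀ must span the same plane of matrices: they are the rank-1 matrices of the form x·S₀ + y·S₁.
det(x·S₀ + y·S₁) is 54·x² + 144·xy − 54·y² = 18·(x + 3·y)(3·x − y), vanishing at (x:y) = (3:-1) and (1:3).
M₁ = 3·S₀ − S₁ = [[-40, -60], [-40, -60]] = (-20)·(1, 1)(2, 3)ᵀ and M₂ = S₀ + 3·S₁ = [[-30, -30], [60, 60]] = (-30)·(1, -2)(1, 1)ᵀ, so take a₁ = (1, 1), b₁ = (2, 3), a₂ = (1, -2), b₂ = (1, 1).
Each slice is an integer combination of E₁ = a₁b₁ᵀ and E₂ = a₂b₂ᵀ: S₀ = −6·E₁ − 3·E₂, S₁ = 2·E₁ − 9·E₂; reading off coefficients, c₁ = (-6, 2) and c₂ = (-3, -9).
Hence T = (1, 1) ⊗ (2, 3) ⊗ (-6, 2) + (1, -2) ⊗ (1, 1) ⊗ (-3, -9), so rank(T) ≤ 2.
These bounds meet, so rank(T) = 2.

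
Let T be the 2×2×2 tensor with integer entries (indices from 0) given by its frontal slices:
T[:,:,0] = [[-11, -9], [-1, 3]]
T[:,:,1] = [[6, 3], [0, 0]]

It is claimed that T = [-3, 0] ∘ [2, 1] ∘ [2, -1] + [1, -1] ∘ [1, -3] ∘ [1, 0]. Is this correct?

Yes

Reconstruct entrywise from the claimed factors. For example, T[0,0,0] = -11 and Σₗ aₗ[0]bₗ[0]cₗ[0] = (-3)·(2)·(2) + (1)·(1)·(1) = -11; checking all 8 entries, every one matches. The claim holds.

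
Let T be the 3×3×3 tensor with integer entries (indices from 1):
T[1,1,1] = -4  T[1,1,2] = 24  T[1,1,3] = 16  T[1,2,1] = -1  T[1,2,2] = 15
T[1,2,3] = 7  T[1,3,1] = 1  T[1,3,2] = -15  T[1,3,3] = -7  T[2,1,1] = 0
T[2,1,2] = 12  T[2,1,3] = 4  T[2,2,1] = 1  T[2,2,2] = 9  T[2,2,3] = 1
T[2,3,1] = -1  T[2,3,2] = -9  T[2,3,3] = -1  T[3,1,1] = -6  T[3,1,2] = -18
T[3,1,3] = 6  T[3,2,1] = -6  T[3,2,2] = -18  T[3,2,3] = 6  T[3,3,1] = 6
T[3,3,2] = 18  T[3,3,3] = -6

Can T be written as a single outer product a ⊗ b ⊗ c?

The mode-3 unfolding of T (rows indexed by k, columns by (i,j) = (1,1), (1,2), (1,3), (2,1), (2,2), (2,3), (3,1), (3,2), (3,3)) is [[-4, -1, 1, 0, 1, -1, -6, -6, 6], [24, 15, -15, 12, 9, -9, -18, -18, 18], [16, 7, -7, 4, 1, -1, 6, 6, -6]].
There the 2×2 minor on rows k ∈ {1, 2}, columns (i,j) ∈ {(1,1), (1,2)} is det [[-4, -1], [24, 15]] = -36 ≠ 0, so this unfolding has rank ≥ 2; CP rank is at least every unfolding rank, so rank(T) ≥ 2.
In particular rank(T) ≥ 2 > 1, so T is not rank-1.

No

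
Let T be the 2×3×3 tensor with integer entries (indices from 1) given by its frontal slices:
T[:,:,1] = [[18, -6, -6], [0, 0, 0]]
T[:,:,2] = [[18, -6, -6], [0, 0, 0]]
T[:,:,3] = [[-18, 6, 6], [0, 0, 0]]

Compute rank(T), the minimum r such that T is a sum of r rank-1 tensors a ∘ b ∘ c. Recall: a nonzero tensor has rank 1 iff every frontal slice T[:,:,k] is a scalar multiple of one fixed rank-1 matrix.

Lower bound: T ≠ 0 (e.g. T[1,1,1] = 18), so rank(T) ≥ 1.
Upper bound: the mode-1 fibre T[:,1,1] = [18, 0] gives a = (1, 0) (primitive direction); the mode-2 fibre T[1,:,1] = [18, -6, -6] gives b = (3, -1, -1); then c[k] = T[1,1,k] / (a[1]·b[1]) = [18, 18, -18] / 3 = (6, 6, -6).
Expanding (1, 0) ∘ (3, -1, -1) ∘ (6, 6, -6) reproduces all 18 entries of T, so T = (1, 0) ∘ (3, -1, -1) ∘ (6, 6, -6) and rank(T) ≤ 1.
These bounds meet, so rank(T) = 1.

1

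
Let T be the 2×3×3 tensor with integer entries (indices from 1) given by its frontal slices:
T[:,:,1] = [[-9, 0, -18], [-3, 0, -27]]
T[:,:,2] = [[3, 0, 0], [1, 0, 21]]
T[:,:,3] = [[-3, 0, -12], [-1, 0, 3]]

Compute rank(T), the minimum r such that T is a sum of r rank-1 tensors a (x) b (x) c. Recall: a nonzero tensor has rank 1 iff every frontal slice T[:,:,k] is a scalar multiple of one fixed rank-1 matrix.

Lower bound: the mode-2 unfolding of T (rows indexed by j, columns by (i,k) = (1,1), (1,2), (1,3), (2,1), (2,2), (2,3)) is [[-9, 3, -3, -3, 1, -1], [0, 0, 0, 0, 0, 0], [-18, 0, -12, -27, 21, 3]].
There the 2×2 minor on rows j ∈ {1, 3}, columns (i,k) ∈ {(1,1), (1,2)} is det [[-9, 3], [-18, 0]] = 54 ≠ 0, so this unfolding has rank ≥ 2; CP rank is at least every unfolding rank, so rank(T) ≥ 2. (This is only a lower bound: in general the CP rank may exceed every unfolding rank, so we still need to exhibit 2 rank-1 terms summing to T.)
Upper bound — finding two terms. Write S_k = T[:,:,k] for the frontal slices: S₁ = [[-9, 0, -18], [-3, 0, -27]], S₂ = [[3, 0, 0], [1, 0, 21]], S₃ = [[-3, 0, -12], [-1, 0, 3]].
If T = a₁ (x) b₁ (x) c₁ + a₂ (x) b₂ (x) c₂ then each S_k = c₁[k]·a₁b₁ᵀ + c₂[k]·a₂b₂ᵀ. S₁ and S₂ are linearly independent, so a₁b₁ᵀ and a₂b₂ᵀ must span the same plane of matrices: they are the rank-1 matrices of the form x·S₁ + y·S₂.
The 2×2 minor of x·S₁ + y·S₂ on rows {1,2}, columns {1,3} is 189·x² − 252·xy + 63·y² = 63·(3·x − y)(x − y), vanishing at (x:y) = (1:3) and (1:1).
M₁ = S₁ + 3·S₂ = [[0, 0, -18], [0, 0, 36]] = (-18)·[1, -2][0, 0, 1]ᵀ and M₂ = S₁ + S₂ = [[-6, 0, -18], [-2, 0, -6]] = (-2)·[3, 1][1, 0, 3]ᵀ, so take a₁ = [1, -2], b₁ = [0, 0, 1], a₂ = [3, 1], b₂ = [1, 0, 3].
Each slice is an integer combination of E₁ = a₁b₁ᵀ and E₂ = a₂b₂ᵀ: S₁ = 9·E₁ − 3·E₂, S₂ = −9·E₁ + E₂, S₃ = −3·E₁ − E₂; reading off coefficients, c₁ = [9, -9, -3] and c₂ = [-3, 1, -1].
Hence T = [1, -2] (x) [0, 0, 1] (x) [9, -9, -3] + [3, 1] (x) [1, 0, 3] (x) [-3, 1, -1], so rank(T) ≤ 2.
These bounds meet, so rank(T) = 2.
Check entry T[1,1,2] = 3: (1)·(0)·(-9) + (3)·(1)·(1) = 3.

2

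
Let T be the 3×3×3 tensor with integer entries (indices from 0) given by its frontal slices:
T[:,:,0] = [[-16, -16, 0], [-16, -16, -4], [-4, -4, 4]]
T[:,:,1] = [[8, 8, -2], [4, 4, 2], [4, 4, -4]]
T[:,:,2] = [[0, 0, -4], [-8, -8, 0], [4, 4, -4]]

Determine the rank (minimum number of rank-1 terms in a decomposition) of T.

Lower bound: the mode-1 unfolding of T (rows indexed by i, columns by (j,k) = (0,0), (0,1), (0,2), (1,0), (1,1), (1,2), (2,0), (2,1), (2,2)) is [[-16, 8, 0, -16, 8, 0, 0, -2, -4], [-16, 4, -8, -16, 4, -8, -4, 2, 0], [-4, 4, 4, -4, 4, 4, 4, -4, -4]].
There the 3×3 minor on rows i ∈ {0, 1, 2}, columns (j,k) ∈ {(0,0), (0,1), (2,0)} is det [[-16, 8, 0], [-16, 4, -4], [-4, 4, 4]] = 128 ≠ 0, so this unfolding has rank ≥ 3; CP rank is at least every unfolding rank, so rank(T) ≥ 3. (Flattening ranks never certify an upper bound on CP rank; for that we must actually write T with 3 rank-1 terms.)
Upper bound: T is a sum of 3 rank-1 terms, T = (1, 0, 1) ⊗ (1, 1, -1) ⊗ (-4, 4, 4) + (1, 1, 0) ⊗ (2, 2, 1) ⊗ (-4, 2, 0) + (1, 2, 0) ⊗ (1, 1, 0) ⊗ (-4, 0, -4) (written with every a and b primitive with positive leading entry and the scale carried by c; CP decompositions are not unique, and this one is verified by expanding entrywise), so rank(T) ≤ 3.
These bounds meet, so rank(T) = 3.

3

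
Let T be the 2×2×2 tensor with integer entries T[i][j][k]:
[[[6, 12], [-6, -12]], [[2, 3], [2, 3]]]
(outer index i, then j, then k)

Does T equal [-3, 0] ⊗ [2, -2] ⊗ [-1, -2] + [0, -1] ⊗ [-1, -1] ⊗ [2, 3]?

Yes

Reconstruct entrywise from the claimed factors. For example, T[1,1,0] = 2 and Σₗ aₗ[1]bₗ[1]cₗ[0] = (0)·(-2)·(-1) + (-1)·(-1)·(2) = 2; checking all 8 entries, every one matches. The claim holds.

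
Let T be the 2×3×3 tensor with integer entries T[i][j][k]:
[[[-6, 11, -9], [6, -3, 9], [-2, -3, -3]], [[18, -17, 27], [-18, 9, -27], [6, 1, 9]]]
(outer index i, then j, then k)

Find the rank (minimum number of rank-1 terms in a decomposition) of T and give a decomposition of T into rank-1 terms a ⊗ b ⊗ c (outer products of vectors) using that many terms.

rank(T) = 2

Lower bound: in the mode-1 unfolding of T (rows indexed by i, columns by (j,k)) the 2×2 minor on rows i ∈ {0, 1}, columns (j,k) ∈ {(0,0), (0,1)} is det [[-6, 11], [18, -17]] = -96 ≠ 0, so that unfolding has rank ≥ 2 and hence rank(T) ≥ 2 (CP rank is at least every unfolding rank, though it can be larger).
Upper bound: with S_k = T[:,:,k], the two rank-1 terms a₁b₁ᵀ, a₂b₂ᵀ are the rank-1 members of the pencil x·S₀ + y·S₁.
The 2×2 minor of x·S₀ + y·S₁ on rows {0,1}, columns {0,1} is −96·xy + 48·y² = (-48)·(2·x − y)(y), vanishing at (x:y) = (1:2) and (1:0).
M₁ = S₀ + 2·S₁ = [[16, 0, -8], [-16, 0, 8]] = 8·[1, -1][2, 0, -1]ᵀ and M₂ = S₀ = [[-6, 6, -2], [18, -18, 6]] = (-2)·[1, -3][3, -3, 1]ᵀ, so take a₁ = [1, -1], b₁ = [2, 0, -1], a₂ = [1, -3], b₂ = [3, -3, 1].
Each slice is an integer combination of E₁ = a₁b₁ᵀ and E₂ = a₂b₂ᵀ: S₀ = −2·E₂, S₁ = 4·E₁ + E₂, S₂ = −3·E₂; reading off coefficients, c₁ = [0, 4, 0] and c₂ = [-2, 1, -3].
Hence T = [1, -1] ⊗ [2, 0, -1] ⊗ [0, 4, 0] + [1, -3] ⊗ [3, -3, 1] ⊗ [-2, 1, -3], so rank(T) ≤ 2.
These bounds meet, so rank(T) = 2.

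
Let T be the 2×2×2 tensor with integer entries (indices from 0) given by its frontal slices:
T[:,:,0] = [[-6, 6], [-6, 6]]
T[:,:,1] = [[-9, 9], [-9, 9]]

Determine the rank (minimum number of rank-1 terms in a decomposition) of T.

1

Lower bound: T ≠ 0 (e.g. T[0,0,0] = -6), so rank(T) ≥ 1.
Upper bound: if T = a ⊗ b ⊗ c then every fibre of T is a multiple of the corresponding factor, so read the factors off the fibres through the nonzero entry T[0,0,0] = -6.
The mode-1 fibre T[:,0,0] = [-6, -6] gives a = [1, 1] (primitive direction); the mode-2 fibre T[0,:,0] = [-6, 6] gives b = [1, -1]; then c[k] = T[0,0,k] / (a[0]·b[0]) = [-6, -9] / 1 = [-6, -9].
Expanding [1, 1] ⊗ [1, -1] ⊗ [-6, -9] reproduces all 8 entries of T, so T = [1, 1] ⊗ [1, -1] ⊗ [-6, -9] and rank(T) ≤ 1.
These bounds meet, so rank(T) = 1.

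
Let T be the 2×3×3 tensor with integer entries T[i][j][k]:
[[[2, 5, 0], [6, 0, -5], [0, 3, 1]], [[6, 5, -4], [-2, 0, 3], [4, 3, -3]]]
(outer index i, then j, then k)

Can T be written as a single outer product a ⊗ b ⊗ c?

The mode-3 unfolding of T (rows indexed by k, columns by (i,j) = (0,0), (0,1), (0,2), (1,0), (1,1), (1,2)) is [[2, 6, 0, 6, -2, 4], [5, 0, 3, 5, 0, 3], [0, -5, 1, -4, 3, -3]].
There the 3×3 minor on rows k ∈ {0, 1, 2}, columns (i,j) ∈ {(0,0), (0,1), (1,0)} is det [[2, 6, 6], [5, 0, 5], [0, -5, -4]] = 20 ≠ 0, so this unfolding has rank ≥ 3; CP rank is at least every unfolding rank, so rank(T) ≥ 3.
In particular rank(T) ≥ 3 > 1, so T is not rank-1.

No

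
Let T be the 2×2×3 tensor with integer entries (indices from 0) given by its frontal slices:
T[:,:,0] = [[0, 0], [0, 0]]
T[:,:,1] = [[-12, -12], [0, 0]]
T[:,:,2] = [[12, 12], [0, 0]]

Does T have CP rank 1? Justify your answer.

Yes

The mode-1 fibre T[:,0,1] = [-12, 0] gives a = [1, 0] (primitive direction); the mode-2 fibre T[0,:,1] = [-12, -12] gives b = [1, 1]; then c[k] = T[0,0,k] / (a[0]·b[0]) = [0, -12, 12] / 1 = [0, -12, 12].
Expanding [1, 0] ∘ [1, 1] ∘ [0, -12, 12] reproduces all 12 entries of T, so T = [1, 0] ∘ [1, 1] ∘ [0, -12, 12] and rank(T) ≤ 1.
Equivalently every frontal slice T[:,:,k] is c[k] times the rank-1 matrix [1, 0] ∘ [1, 1]. So T has rank 1 (it is nonzero).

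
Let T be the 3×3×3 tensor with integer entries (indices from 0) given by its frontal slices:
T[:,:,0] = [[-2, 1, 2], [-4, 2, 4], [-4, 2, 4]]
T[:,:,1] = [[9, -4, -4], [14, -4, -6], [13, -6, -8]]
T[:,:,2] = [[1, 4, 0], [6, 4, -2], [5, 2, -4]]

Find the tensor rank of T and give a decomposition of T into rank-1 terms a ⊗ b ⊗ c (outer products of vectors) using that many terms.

rank(T) = 3

Lower bound: the mode-2 unfolding of T (rows indexed by j, columns by (i,k) = (0,0), (0,1), (0,2), (1,0), (1,1), (1,2), (2,0), (2,1), (2,2)) is [[-2, 9, 1, -4, 14, 6, -4, 13, 5], [1, -4, 4, 2, -4, 4, 2, -6, 2], [2, -4, 0, 4, -6, -2, 4, -8, -4]].
There the 3×3 minor on rows j ∈ {0, 1, 2}, columns (i,k) ∈ {(0,0), (0,1), (0,2)} is det [[-2, 9, 1], [1, -4, 4], [2, -4, 0]] = 44 ≠ 0, so this unfolding has rank ≥ 3; CP rank is at least every unfolding rank, so rank(T) ≥ 3. (This is only a lower bound: in general the CP rank may exceed every unfolding rank, so we still need to exhibit 3 rank-1 terms summing to T.)
Upper bound: T is a sum of 3 rank-1 terms, T = [1, 1, 1] ⊗ [2, -2, -1] ⊗ [0, 2, -2] + [1, 2, 1] ⊗ [1, 2, 2] ⊗ [0, 1, 1] + [1, 2, 2] ⊗ [2, -1, -2] ⊗ [-1, 2, 2] (one valid choice — decompositions are not unique — normalised so each a, b is primitive with positive first nonzero entry; check it by expanding all entries), so rank(T) ≤ 3.
These bounds meet, so rank(T) = 3.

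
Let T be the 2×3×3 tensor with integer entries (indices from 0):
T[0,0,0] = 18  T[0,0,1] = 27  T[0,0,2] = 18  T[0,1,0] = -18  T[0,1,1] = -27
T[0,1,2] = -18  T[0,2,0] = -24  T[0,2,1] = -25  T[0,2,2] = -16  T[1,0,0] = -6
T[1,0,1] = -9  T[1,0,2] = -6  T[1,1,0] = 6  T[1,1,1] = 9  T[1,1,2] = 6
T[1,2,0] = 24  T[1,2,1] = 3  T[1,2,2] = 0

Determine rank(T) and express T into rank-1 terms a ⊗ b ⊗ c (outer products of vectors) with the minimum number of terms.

Lower bound: the mode-3 unfolding of T (rows indexed by k, columns by (i,j) = (0,0), (0,1), (0,2), (1,0), (1,1), (1,2)) is [[18, -18, -24, -6, 6, 24], [27, -27, -25, -9, 9, 3], [18, -18, -16, -6, 6, 0]].
There the 2×2 minor on rows k ∈ {0, 1}, columns (i,j) ∈ {(0,0), (0,2)} is det [[18, -24], [27, -25]] = 198 ≠ 0, so this unfolding has rank ≥ 2; CP rank is at least every unfolding rank, so rank(T) ≥ 2. (This is only a lower bound: in general the CP rank may exceed every unfolding rank, so we still need to exhibit 2 rank-1 terms summing to T.)
Upper bound — finding two terms. Write S_k = T[:,:,k] for the frontal slices: S₀ = [[18, -18, -24], [-6, 6, 24]], S₁ = [[27, -27, -25], [-9, 9, 3]], S₂ = [[18, -18, -16], [-6, 6, 0]].
If T = a₁ ⊗ b₁ ⊗ c₁ + a₂ ⊗ b₂ ⊗ c₂ then each S_k = c₁[k]·a₁b₁ᵀ + c₂[k]·a₂b₂ᵀ. S₀ and S₁ are linearly independent, so a₁b₁ᵀ and a₂b₂ᵀ must span the same plane of matrices: they are the rank-1 matrices of the form x·S₀ + y·S₁.
The 2×2 minor of x·S₀ + y·S₁ on rows {0,1}, columns {0,2} is 288·x² + 336·xy − 144·y² = 48·(2·x + 3·y)(3·x − y), vanishing at (x:y) = (3:-2) and (1:3).
M₁ = 3·S₀ − 2·S₁ = [[0, 0, -22], [0, 0, 66]] = (-22)·[1, -3][0, 0, 1]ᵀ and M₂ = S₀ + 3·S₁ = [[99, -99, -99], [-33, 33, 33]] = 33·[3, -1][1, -1, -1]ᵀ, so take a₁ = [1, -3], b₁ = [0, 0, 1], a₂ = [3, -1], b₂ = [1, -1, -1].
Each slice is an integer combination of E₁ = a₁b₁ᵀ and E₂ = a₂b₂ᵀ: S₀ = −6·E₁ + 6·E₂, S₁ = 2·E₁ + 9·E₂, S₂ = 2·E₁ + 6·E₂; reading off coefficients, c₁ = [-6, 2, 2] and c₂ = [6, 9, 6].
Hence T = [1, -3] ⊗ [0, 0, 1] ⊗ [-6, 2, 2] + [3, -1] ⊗ [1, -1, -1] ⊗ [6, 9, 6], so rank(T) ≤ 2.
These bounds meet, so rank(T) = 2.

rank(T) = 2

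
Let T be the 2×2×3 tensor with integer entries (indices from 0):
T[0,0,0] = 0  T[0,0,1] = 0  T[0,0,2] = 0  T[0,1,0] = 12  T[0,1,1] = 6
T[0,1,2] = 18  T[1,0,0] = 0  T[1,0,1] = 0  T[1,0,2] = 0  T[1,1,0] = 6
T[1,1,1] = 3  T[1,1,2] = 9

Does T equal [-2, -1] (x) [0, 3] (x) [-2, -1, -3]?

Reconstruct entrywise from the claimed factors. For example, T[0,0,1] = 0 and Σₗ aₗ[0]bₗ[0]cₗ[1] = (-2)·(0)·(-1) = 0; checking all 12 entries, every one matches. The claim holds.

Yes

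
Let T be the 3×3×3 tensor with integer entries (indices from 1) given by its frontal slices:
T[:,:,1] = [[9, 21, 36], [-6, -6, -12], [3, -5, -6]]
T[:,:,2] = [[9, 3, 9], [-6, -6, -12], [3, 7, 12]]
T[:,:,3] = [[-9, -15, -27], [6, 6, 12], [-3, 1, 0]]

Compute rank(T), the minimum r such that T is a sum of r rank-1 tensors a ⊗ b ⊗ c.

2

Lower bound: in the mode-2 unfolding of T (rows indexed by j, columns by (i,k)) the 2×2 minor on rows j ∈ {1, 2}, columns (i,k) ∈ {(1,1), (1,2)} is det [[9, 9], [21, 3]] = -162 ≠ 0, so that unfolding has rank ≥ 2 and hence rank(T) ≥ 2 (CP rank is at least every unfolding rank, though it can be larger).
Upper bound: with S_k = T[:,:,k], the two rank-1 terms a₁b₁ᵀ, a₂b₂ᵀ are the rank-1 members of the pencil x·S₁ + y·S₂.
The 2×2 minor of x·S₁ + y·S₂ on rows {1,2}, columns {1,2} is 72·x² + 36·xy − 36·y² = 36·(2·x − y)(x + y), vanishing at (x:y) = (1:2) and (1:-1).
M₁ = S₁ + 2·S₂ = [[27, 27, 54], [-18, -18, -36], [9, 9, 18]] = 9·[3, -2, 1][1, 1, 2]ᵀ and M₂ = S₁ − S₂ = [[0, 18, 27], [0, 0, 0], [0, -12, -18]] = 3·[3, 0, -2][0, 2, 3]ᵀ, so take a₁ = [3, -2, 1], b₁ = [1, 1, 2], a₂ = [3, 0, -2], b₂ = [0, 2, 3].
Each slice is an integer combination of E₁ = a₁b₁ᵀ and E₂ = a₂b₂ᵀ: S₁ = 3·E₁ + 2·E₂, S₂ = 3·E₁ − E₂, S₃ = −3·E₁ − E₂; reading off coefficients, c₁ = [3, 3, -3] and c₂ = [2, -1, -1].
Hence T = [3, -2, 1] ⊗ [1, 1, 2] ⊗ [3, 3, -3] + [3, 0, -2] ⊗ [0, 2, 3] ⊗ [2, -1, -1], so rank(T) ≤ 2.
These bounds meet, so rank(T) = 2.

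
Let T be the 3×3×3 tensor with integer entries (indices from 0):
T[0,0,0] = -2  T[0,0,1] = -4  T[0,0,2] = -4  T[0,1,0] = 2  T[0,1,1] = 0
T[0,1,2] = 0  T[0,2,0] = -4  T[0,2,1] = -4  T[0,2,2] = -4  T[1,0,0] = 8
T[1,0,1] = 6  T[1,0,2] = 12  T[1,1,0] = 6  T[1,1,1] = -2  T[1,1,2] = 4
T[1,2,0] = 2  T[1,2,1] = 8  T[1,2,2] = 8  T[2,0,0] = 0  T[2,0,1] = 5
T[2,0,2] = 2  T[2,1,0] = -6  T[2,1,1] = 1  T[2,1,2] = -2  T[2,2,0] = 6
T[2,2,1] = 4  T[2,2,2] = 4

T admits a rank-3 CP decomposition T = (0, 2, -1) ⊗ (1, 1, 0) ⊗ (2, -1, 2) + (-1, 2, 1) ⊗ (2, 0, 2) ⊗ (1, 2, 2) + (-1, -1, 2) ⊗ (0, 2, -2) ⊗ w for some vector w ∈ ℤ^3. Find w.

w = (-1, 0, 0)

Subtract the known terms from T to get the rank-1 residual R = (-1, -1, 2) ⊗ (0, 2, -2) ⊗ w, so R[i,j,k] = a[i]·b[j]·w[k]. Pick indices with nonzero a[0]·b[1] = (-1)·(2) = -2. Only the fibre through (0,1,·) is needed: R[0,1,:] = T[0,1,:] − Σₗ aₗ[0]bₗ[1]cₗ = [2, 0, 0] − (0)·(1)·(2, -1, 2) − (-1)·(0)·(1, 2, 2) = [2, 0, 0]. Then w[k] = R[0,1,k] / -2 for each k, giving w = [2, 0, 0] / -2 = (-1, 0, 0).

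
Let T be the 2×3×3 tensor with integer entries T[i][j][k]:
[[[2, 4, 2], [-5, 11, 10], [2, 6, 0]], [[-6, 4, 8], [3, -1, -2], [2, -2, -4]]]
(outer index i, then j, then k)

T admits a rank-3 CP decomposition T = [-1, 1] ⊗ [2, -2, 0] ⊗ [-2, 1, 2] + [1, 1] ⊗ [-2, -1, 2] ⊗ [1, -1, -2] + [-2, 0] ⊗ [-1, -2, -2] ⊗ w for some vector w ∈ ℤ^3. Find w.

w = [0, 2, 1]

Subtract the known terms from T to get the rank-1 residual R = [-2, 0] ⊗ [-1, -2, -2] ⊗ w, so R[i,j,k] = a[i]·b[j]·w[k]. Pick indices with nonzero a[0]·b[0] = (-2)·(-1) = 2. Only the fibre through (0,0,·) is needed: R[0,0,:] = T[0,0,:] − Σₗ aₗ[0]bₗ[0]cₗ = [2, 4, 2] − (-1)·(2)·[-2, 1, 2] − (1)·(-2)·[1, -1, -2] = [0, 4, 2]. Then w[k] = R[0,0,k] / 2 for each k, giving w = [0, 4, 2] / 2 = [0, 2, 1].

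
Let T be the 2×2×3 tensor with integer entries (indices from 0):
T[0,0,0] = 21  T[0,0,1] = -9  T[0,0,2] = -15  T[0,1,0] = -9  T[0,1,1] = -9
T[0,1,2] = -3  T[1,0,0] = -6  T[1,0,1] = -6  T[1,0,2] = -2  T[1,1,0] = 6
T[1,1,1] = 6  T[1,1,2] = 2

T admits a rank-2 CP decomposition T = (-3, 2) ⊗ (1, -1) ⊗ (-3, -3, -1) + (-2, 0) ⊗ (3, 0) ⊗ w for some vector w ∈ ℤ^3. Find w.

Subtract the known terms from T to get the rank-1 residual R = (-2, 0) ⊗ (3, 0) ⊗ w, so R[i,j,k] = a[i]·b[j]·w[k]. Pick indices with nonzero a[0]·b[0] = (-2)·(3) = -6. Only the fibre through (0,0,·) is needed: R[0,0,:] = T[0,0,:] − Σₗ aₗ[0]bₗ[0]cₗ = [21, -9, -15] − (-3)·(1)·(-3, -3, -1) = [12, -18, -18]. Then w[k] = R[0,0,k] / -6 for each k, giving w = [12, -18, -18] / -6 = (-2, 3, 3).

w = (-2, 3, 3)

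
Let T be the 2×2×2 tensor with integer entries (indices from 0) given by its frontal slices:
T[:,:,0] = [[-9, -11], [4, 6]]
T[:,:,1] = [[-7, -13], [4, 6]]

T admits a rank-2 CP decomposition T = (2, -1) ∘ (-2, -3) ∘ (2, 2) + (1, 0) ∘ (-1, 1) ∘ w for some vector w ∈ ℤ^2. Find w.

Subtract the known terms from T to get the rank-1 residual R = (1, 0) ∘ (-1, 1) ∘ w, so R[i,j,k] = a[i]·b[j]·w[k]. Pick indices with nonzero a[0]·b[0] = (1)·(-1) = -1. Only the fibre through (0,0,·) is needed: R[0,0,:] = T[0,0,:] − Σₗ aₗ[0]bₗ[0]cₗ = [-9, -7] − (2)·(-2)·(2, 2) = [-1, 1]. Then w[k] = R[0,0,k] / -1 for each k, giving w = [-1, 1] / -1 = (1, -1).

w = (1, -1)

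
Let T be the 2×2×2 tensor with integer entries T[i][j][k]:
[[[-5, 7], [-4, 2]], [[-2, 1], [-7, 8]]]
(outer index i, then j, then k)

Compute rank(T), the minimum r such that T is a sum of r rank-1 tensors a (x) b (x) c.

Lower bound: the mode-2 unfolding of T (rows indexed by j, columns by (i,k) = (0,0), (0,1), (1,0), (1,1)) is [[-5, 7, -2, 1], [-4, 2, -7, 8]].
There the 2×2 minor on rows j ∈ {0, 1}, columns (i,k) ∈ {(0,0), (0,1)} is det [[-5, 7], [-4, 2]] = 18 ≠ 0, so this unfolding has rank ≥ 2; CP rank is at least every unfolding rank, so rank(T) ≥ 2. (This is only a lower bound: in general the CP rank may exceed every unfolding rank, so we still need to exhibit 2 rank-1 terms summing to T.)
Upper bound — finding two terms. Write S_k = T[:,:,k] for the frontal slices: S₀ = [[-5, -4], [-2, -7]], S₁ = [[7, 2], [1, 8]].
If T = a₁ (x) b₁ (x) c₁ + a₂ (x) b₂ (x) c₂ then each S_k = c₁[k]·a₁b₁ᵀ + c₂[k]·a₂b₂ᵀ. S₀ and S₁ are linearly independent, so a₁b₁ᵀ and a₂b₂ᵀ must span the same plane of matrices: they are the rank-1 matrices of the form x·S₀ + y·S₁.
det(x·S₀ + y·S₁) is 27·x² − 81·xy + 54·y² = 27·(x − 2·y)(x − y), vanishing at (x:y) = (2:1) and (1:1).
M₁ = 2·S₀ + S₁ = [[-3, -6], [-3, -6]] = (-3)·(1, 1)(1, 2)ᵀ and M₂ = S₀ + S₁ = [[2, -2], [-1, 1]] = (2, -1)(1, -1)ᵀ, so take a₁ = (1, 1), b₁ = (1, 2), a₂ = (2, -1), b₂ = (1, -1).
Each slice is an integer combination of E₁ = a₁b₁ᵀ and E₂ = a₂b₂ᵀ: S₀ = −3·E₁ − E₂, S₁ = 3·E₁ + 2·E₂; reading off coefficients, c₁ = (-3, 3) and c₂ = (-1, 2).
Hence T = (1, 1) (x) (1, 2) (x) (-3, 3) + (2, -1) (x) (1, -1) (x) (-1, 2), so rank(T) ≤ 2.
These bounds meet, so rank(T) = 2.

2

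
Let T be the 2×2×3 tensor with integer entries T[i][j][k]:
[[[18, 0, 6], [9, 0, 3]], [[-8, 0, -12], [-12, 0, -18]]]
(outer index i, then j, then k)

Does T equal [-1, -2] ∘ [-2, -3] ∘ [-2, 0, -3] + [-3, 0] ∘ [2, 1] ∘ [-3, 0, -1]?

No

Reconstruct entry (0,0,0) from the claimed factors: Σₗ aₗ[0]bₗ[0]cₗ[0] = (-1)·(-2)·(-2) + (-3)·(2)·(-3) = 14, but T[0,0,0] = 18. The claim is false.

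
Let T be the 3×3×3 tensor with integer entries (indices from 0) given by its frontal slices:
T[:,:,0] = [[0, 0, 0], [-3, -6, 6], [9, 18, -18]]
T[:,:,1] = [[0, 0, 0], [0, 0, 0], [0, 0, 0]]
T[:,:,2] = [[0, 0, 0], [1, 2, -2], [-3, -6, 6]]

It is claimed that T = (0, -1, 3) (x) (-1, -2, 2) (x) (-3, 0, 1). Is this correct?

Yes

Reconstruct entrywise from the claimed factors. For example, T[0,1,0] = 0 and Σₗ aₗ[0]bₗ[1]cₗ[0] = (0)·(-2)·(-3) = 0; checking all 27 entries, every one matches. The claim holds.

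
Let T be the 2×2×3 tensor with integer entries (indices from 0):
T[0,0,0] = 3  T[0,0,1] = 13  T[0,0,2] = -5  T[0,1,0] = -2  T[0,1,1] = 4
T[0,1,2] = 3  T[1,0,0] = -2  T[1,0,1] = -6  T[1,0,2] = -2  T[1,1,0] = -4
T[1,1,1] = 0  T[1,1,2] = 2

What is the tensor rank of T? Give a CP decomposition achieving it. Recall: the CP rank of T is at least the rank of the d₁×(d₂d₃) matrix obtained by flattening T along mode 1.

rank(T) = 3

Lower bound: the mode-3 unfolding of T (rows indexed by k, columns by (i,j) = (0,0), (0,1), (1,0), (1,1)) is [[3, -2, -2, -4], [13, 4, -6, 0], [-5, 3, -2, 2]].
There the 3×3 minor on rows k ∈ {0, 1, 2}, columns (i,j) ∈ {(0,0), (0,1), (1,0)} is det [[3, -2, -2], [13, 4, -6], [-5, 3, -2]] = -200 ≠ 0, so this unfolding has rank ≥ 3; CP rank is at least every unfolding rank, so rank(T) ≥ 3. (Flattening ranks never certify an upper bound on CP rank; for that we must actually write T with 3 rank-1 terms.)
Upper bound: T is a sum of 3 rank-1 terms, T = [1, -2] (x) [2, 1] (x) [0, 2, 1] + [1, 0] (x) [1, 0] (x) [4, 8, -8] + [1, 2] (x) [1, 2] (x) [-1, 1, 1] (one valid choice — decompositions are not unique — normalised so each a, b is primitive with positive first nonzero entry; check it by expanding all entries), so rank(T) ≤ 3.
These bounds meet, so rank(T) = 3.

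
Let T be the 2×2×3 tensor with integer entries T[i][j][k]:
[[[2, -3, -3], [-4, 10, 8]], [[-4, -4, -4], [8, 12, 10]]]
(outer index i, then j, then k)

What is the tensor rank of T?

Lower bound: the mode-3 unfolding of T (rows indexed by k, columns by (i,j) = (0,0), (0,1), (1,0), (1,1)) is [[2, -4, -4, 8], [-3, 10, -4, 12], [-3, 8, -4, 10]].
There the 3×3 minor on rows k ∈ {0, 1, 2}, columns (i,j) ∈ {(0,0), (0,1), (1,0)} is det [[2, -4, -4], [-3, 10, -4], [-3, 8, -4]] = -40 ≠ 0, so this unfolding has rank ≥ 3; CP rank is at least every unfolding rank, so rank(T) ≥ 3. (This is only a lower bound: in general the CP rank may exceed every unfolding rank, so we still need to exhibit 3 rank-1 terms summing to T.)
Upper bound: T is a sum of 3 rank-1 terms, T = [1, -2] ⊗ [1, -2] ⊗ [2, 1, 1] + [1, 1] ⊗ [0, 1] ⊗ [0, 4, 2] + [2, 1] ⊗ [1, -2] ⊗ [0, -2, -2] (written with every a and b primitive with positive leading entry and the scale carried by c; CP decompositions are not unique, and this one is verified by expanding entrywise), so rank(T) ≤ 3.
These bounds meet, so rank(T) = 3.
Check entry T[1,1,2] = 10: (-2)·(-2)·(1) + (1)·(1)·(2) + (1)·(-2)·(-2) = 10.

3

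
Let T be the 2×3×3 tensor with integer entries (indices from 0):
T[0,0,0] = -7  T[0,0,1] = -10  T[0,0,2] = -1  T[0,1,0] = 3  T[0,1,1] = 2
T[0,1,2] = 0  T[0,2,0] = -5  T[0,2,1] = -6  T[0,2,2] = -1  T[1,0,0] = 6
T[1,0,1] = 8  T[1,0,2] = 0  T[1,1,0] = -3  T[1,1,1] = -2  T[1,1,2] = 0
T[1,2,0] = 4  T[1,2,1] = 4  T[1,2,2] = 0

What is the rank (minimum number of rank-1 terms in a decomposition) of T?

3

Lower bound: the mode-2 unfolding of T (rows indexed by j, columns by (i,k) = (0,0), (0,1), (0,2), (1,0), (1,1), (1,2)) is [[-7, -10, -1, 6, 8, 0], [3, 2, 0, -3, -2, 0], [-5, -6, -1, 4, 4, 0]].
There the 3×3 minor on rows j ∈ {0, 1, 2}, columns (i,k) ∈ {(0,0), (0,1), (0,2)} is det [[-7, -10, -1], [3, 2, 0], [-5, -6, -1]] = -8 ≠ 0, so this unfolding has rank ≥ 3; CP rank is at least every unfolding rank, so rank(T) ≥ 3. (Flattening ranks never certify an upper bound on CP rank; for that we must actually write T with 3 rank-1 terms.)
Upper bound: T is a sum of 3 rank-1 terms, T = [1, -1] ⊗ [1, -1, 1] ⊗ [-4, -4, 0] + [1, -1] ⊗ [2, 1, 0] ⊗ [-1, -2, 0] + [1, 0] ⊗ [1, 0, 1] ⊗ [-1, -2, -1] (written with every a and b primitive with positive leading entry and the scale carried by c; CP decompositions are not unique, and this one is verified by expanding entrywise), so rank(T) ≤ 3.
These bounds meet, so rank(T) = 3.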